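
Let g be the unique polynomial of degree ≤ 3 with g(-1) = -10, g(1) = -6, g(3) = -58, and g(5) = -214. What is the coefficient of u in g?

3

Write g(u) = au^3 + bu^2 + cu + d. Substituting each data point gives a linear system:
  -a + b - c + d = -10
  a + b + c + d = -6
  27a + 9b + 3c + d = -58
  125a + 25b + 5c + d = -214
Solving the system yields a = -1, b = -4, c = 3, d = -4.
So g(u) = -u³ - 4u² + 3u - 4.
The coefficient of u is 3.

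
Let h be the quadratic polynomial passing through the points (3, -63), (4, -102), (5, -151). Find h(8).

Write h(s) = as^2 + bs + c. Substituting each data point gives a linear system:
  9a + 3b + c = -63
  16a + 4b + c = -102
  25a + 5b + c = -151
Solving the system yields a = -5, b = -4, c = -6.
So h(s) = -5s^2 - 4s - 6.
Then h(8) = -358.

-358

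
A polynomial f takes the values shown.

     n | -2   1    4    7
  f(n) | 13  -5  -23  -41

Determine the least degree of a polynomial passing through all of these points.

1

Forward differences of the values at n = -2, 1, 4, 7:
  f  : 13  -5  -23  -41
  Δ  : -18  -18  -18
  Δ^2: 0  0
  Δ^3: 0
The first differences are constant (-18) and nonzero, while all higher differences vanish, so the minimal degree is 1.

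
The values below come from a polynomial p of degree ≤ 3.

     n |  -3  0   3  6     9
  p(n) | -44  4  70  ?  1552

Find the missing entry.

On equispaced nodes a degree-3 polynomial has vanishing fourth forward difference, so
  p(-3) - 4·p(0) + 6·p(3) - 4·p(6) + p(9) = 0.
Substituting the known values and solving for p(6):
  -4·p(6) = -1912
  p(6) = 478.

478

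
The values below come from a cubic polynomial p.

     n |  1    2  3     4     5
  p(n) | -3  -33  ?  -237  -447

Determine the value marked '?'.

-105

The 4 known points determine the degree-3 polynomial uniquely.
Write p(n) = an^3 + bn^2 + cn + d. Substituting each data point gives a linear system:
  a + b + c + d = -3
  8a + 4b + 2c + d = -33
  64a + 16b + 4c + d = -237
  125a + 25b + 5c + d = -447
Solving the system yields a = -3, b = -3, c = 0, d = 3.
So p(n) = -3n^3 - 3n^2 + 3.
Then p(3) = -105.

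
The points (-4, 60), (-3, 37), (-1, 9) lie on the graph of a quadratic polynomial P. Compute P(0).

4

Write P(n) = an^2 + bn + c. Substituting each data point gives a linear system:
  16a - 4b + c = 60
  9a - 3b + c = 37
  a - b + c = 9
Solving the system yields a = 3, b = -2, c = 4.
So P(n) = 3n^2 - 2n + 4.
Then P(0) = 4.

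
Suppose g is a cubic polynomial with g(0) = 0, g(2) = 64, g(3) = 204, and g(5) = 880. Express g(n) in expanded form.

g(n) = 6n^3 + 6n^2 - 4n

Write g(n) = an^3 + bn^2 + cn + d. Substituting each data point gives a linear system:
  d = 0
  8a + 4b + 2c + d = 64
  27a + 9b + 3c + d = 204
  125a + 25b + 5c + d = 880
Solving the system yields a = 6, b = 6, c = -4, d = 0.
So g(n) = 6n^3 + 6n^2 - 4n.
Check: g(3) = 204. ✓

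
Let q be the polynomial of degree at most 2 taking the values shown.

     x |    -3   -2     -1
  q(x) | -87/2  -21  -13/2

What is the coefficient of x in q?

5/2

Write q(x) = ax^2 + bx + c. Substituting each data point gives a linear system:
  9a - 3b + c = -87/2
  4a - 2b + c = -21
  a - b + c = -13/2
Solving the system yields a = -4, b = 5/2, c = 0.
So q(x) = -4x² + (5/2)x.
The coefficient of x is 5/2.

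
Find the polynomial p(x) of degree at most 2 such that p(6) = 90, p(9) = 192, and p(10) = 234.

Write p(x) = ax^2 + bx + c. Substituting each data point gives a linear system:
  36a + 6b + c = 90
  81a + 9b + c = 192
  100a + 10b + c = 234
Solving the system yields a = 2, b = 4, c = -6.
So p(x) = 2x^2 + 4x - 6.
Check: p(6) = 90. ✓

p(x) = 2x^2 + 4x - 6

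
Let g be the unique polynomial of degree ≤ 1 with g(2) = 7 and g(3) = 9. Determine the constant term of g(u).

3

Write g(u) = au + b. Substituting each data point gives a linear system:
  2a + b = 7
  3a + b = 9
Solving the system yields a = 2, b = 3.
So g(u) = 2u + 3.
The constant term is 3.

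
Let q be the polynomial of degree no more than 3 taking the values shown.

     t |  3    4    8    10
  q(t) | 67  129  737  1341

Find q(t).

Using the Lagrange interpolation formula with nodes 3, 4, 8, 10:
  L_0(t) = (t - 4)(t - 8)(t - 10) / -35
  L_1(t) = (t - 3)(t - 8)(t - 10) / 24
  L_2(t) = (t - 3)(t - 4)(t - 10) / -40
  L_3(t) = (t - 3)(t - 4)(t - 8) / 84
Then q(t) = 67·L_0(t) + 129·L_1(t) + 737·L_2(t) + 1341·L_3(t).
Expanding and collecting terms gives q(t) = t^3 + 3t^2 + 4t + 1.
Check: q(10) = 1341. ✓

q(t) = t^3 + 3t^2 + 4t + 1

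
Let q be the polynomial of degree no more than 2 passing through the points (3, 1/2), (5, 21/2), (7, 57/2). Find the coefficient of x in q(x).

Write q(x) = ax^2 + bx + c. Substituting each data point gives a linear system:
  9a + 3b + c = 1/2
  25a + 5b + c = 21/2
  49a + 7b + c = 57/2
Solving the system yields a = 1, b = -3, c = 1/2.
So q(x) = x^2 - 3x + 1/2.
The coefficient of x is -3.

-3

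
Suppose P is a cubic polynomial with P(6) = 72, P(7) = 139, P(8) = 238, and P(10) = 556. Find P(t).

Write P(t) = at^3 + bt^2 + ct + d. Substituting each data point gives a linear system:
  216a + 36b + 6c + d = 72
  343a + 49b + 7c + d = 139
  512a + 64b + 8c + d = 238
  1000a + 100b + 10c + d = 556
Solving the system yields a = 1, b = -5, c = 5, d = 6.
So P(t) = t^3 - 5t^2 + 5t + 6.
Check: P(6) = 72. ✓

P(t) = t^3 - 5t^2 + 5t + 6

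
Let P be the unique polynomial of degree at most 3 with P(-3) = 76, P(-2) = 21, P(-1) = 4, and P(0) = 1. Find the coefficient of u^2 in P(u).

-5

Write P(u) = au^3 + bu^2 + cu + d. Substituting each data point gives a linear system:
  -27a + 9b - 3c + d = 76
  -8a + 4b - 2c + d = 21
  -a + b - c + d = 4
  d = 1
Solving the system yields a = -4, b = -5, c = -4, d = 1.
So P(u) = -4u^3 - 5u^2 - 4u + 1.
The coefficient of u^2 is -5.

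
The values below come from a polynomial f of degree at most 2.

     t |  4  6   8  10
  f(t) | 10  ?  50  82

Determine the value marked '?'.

26

The 3 known points determine the degree-2 polynomial uniquely.
Write f(t) = at^2 + bt + c. Substituting each data point gives a linear system:
  16a + 4b + c = 10
  64a + 8b + c = 50
  100a + 10b + c = 82
Solving the system yields a = 1, b = -2, c = 2.
So f(t) = t^2 - 2t + 2.
Then f(6) = 26.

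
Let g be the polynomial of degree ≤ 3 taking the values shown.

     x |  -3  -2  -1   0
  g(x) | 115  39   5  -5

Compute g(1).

Forward differences of the values at x = -3, -2, -1, 0:
  g  : 115  39  5  -5
  Δ  : -76  -34  -10
  Δ^2: 42  24
  Δ^3: -18
The third differences are constant, confirming degree 3.
Interpolating (Newton forward form) and evaluating at x = 1 gives g(1) = -9.

-9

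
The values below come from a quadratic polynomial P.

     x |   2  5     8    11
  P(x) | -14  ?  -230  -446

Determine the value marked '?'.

The 3 known points determine the degree-2 polynomial uniquely.
Write P(x) = ax^2 + bx + c. Substituting each data point gives a linear system:
  4a + 2b + c = -14
  64a + 8b + c = -230
  121a + 11b + c = -446
Solving the system yields a = -4, b = 4, c = -6.
So P(x) = -4x^2 + 4x - 6.
Then P(5) = -86.

-86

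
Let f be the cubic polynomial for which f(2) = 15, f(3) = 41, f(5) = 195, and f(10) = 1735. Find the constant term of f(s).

5

Write f(s) = as^3 + bs^2 + cs + d. Substituting each data point gives a linear system:
  8a + 4b + 2c + d = 15
  27a + 9b + 3c + d = 41
  125a + 25b + 5c + d = 195
  1000a + 100b + 10c + d = 1735
Solving the system yields a = 2, b = -3, c = 3, d = 5.
So f(s) = 2s^3 - 3s^2 + 3s + 5.
The constant term is 5.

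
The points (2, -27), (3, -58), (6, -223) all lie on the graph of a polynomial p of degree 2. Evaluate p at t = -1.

-6

Write p(t) = at^2 + bt + c. Substituting each data point gives a linear system:
  4a + 2b + c = -27
  9a + 3b + c = -58
  36a + 6b + c = -223
Solving the system yields a = -6, b = -1, c = -1.
So p(t) = -6t^2 - t - 1.
Then p(-1) = -6.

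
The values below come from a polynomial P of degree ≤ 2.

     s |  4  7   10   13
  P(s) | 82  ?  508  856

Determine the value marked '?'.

On equispaced nodes a degree-2 polynomial has vanishing third forward difference, so
  - P(4) + 3·P(7) - 3·P(10) + P(13) = 0.
Substituting the known values and solving for P(7):
  3·P(7) = 750
  P(7) = 250.

250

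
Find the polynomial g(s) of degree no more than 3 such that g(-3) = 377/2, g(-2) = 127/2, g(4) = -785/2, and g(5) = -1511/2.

Write g(s) = as^3 + bs^2 + cs + d. Substituting each data point gives a linear system:
  -27a + 9b - 3c + d = 377/2
  -8a + 4b - 2c + d = 127/2
  64a + 16b + 4c + d = -785/2
  125a + 25b + 5c + d = -1511/2
Solving the system yields a = -6, b = 1, c = -6, d = -1/2.
So g(s) = -6s^3 + s^2 - 6s - 1/2.
Check: g(-2) = 127/2. ✓

g(s) = -6s^3 + s^2 - 6s - 1/2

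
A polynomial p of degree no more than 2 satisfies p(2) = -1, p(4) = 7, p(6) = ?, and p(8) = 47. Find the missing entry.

On equispaced nodes a degree-2 polynomial has vanishing third forward difference, so
  - p(2) + 3·p(4) - 3·p(6) + p(8) = 0.
Substituting the known values and solving for p(6):
  -3·p(6) = -69
  p(6) = 23.

23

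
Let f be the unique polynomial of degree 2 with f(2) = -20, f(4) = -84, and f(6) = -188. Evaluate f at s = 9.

-419

Using the Lagrange interpolation formula with nodes 2, 4, 6:
  L_0(s) = (s - 4)(s - 6) / 8
  L_1(s) = (s - 2)(s - 6) / -4
  L_2(s) = (s - 2)(s - 4) / 8
Then f(s) = -20·L_0(s) - 84·L_1(s) - 188·L_2(s).
Expanding and collecting terms gives f(s) = -5s^2 - 2s + 4.
Evaluating at s = 9: f(9) = -419.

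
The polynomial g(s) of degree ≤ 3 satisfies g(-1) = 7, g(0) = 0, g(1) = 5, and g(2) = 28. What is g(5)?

265

Write g(s) = as^3 + bs^2 + cs + d. Substituting each data point gives a linear system:
  -a + b - c + d = 7
  d = 0
  a + b + c + d = 5
  8a + 4b + 2c + d = 28
Solving the system yields a = 1, b = 6, c = -2, d = 0.
So g(s) = s³ + 6s² - 2s.
Then g(5) = 265.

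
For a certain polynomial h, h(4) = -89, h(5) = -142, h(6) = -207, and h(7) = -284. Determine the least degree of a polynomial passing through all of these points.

2

Forward differences of the values at x = 4, 5, 6, 7:
  h  : -89  -142  -207  -284
  Δ  : -53  -65  -77
  Δ^2: -12  -12
  Δ^3: 0
The second differences are constant (-12) and nonzero, while all higher differences vanish, so the minimal degree is 2.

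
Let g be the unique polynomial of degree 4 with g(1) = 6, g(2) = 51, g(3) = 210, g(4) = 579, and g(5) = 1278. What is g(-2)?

-45

Forward differences of the values at n = 1, 2, 3, 4, 5:
  g  : 6  51  210  579  1278
  Δ  : 45  159  369  699
  Δ^2: 114  210  330
  Δ^3: 96  120
  Δ^4: 24
The fourth differences are constant, confirming degree 4.
Interpolating (Newton forward form) and evaluating at n = -2 gives g(-2) = -45.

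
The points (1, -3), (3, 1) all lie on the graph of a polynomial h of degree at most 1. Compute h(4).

3

Using the Lagrange interpolation formula with nodes 1, 3:
  L_0(n) = (n - 3) / -2
  L_1(n) = (n - 1) / 2
Then h(n) = -3·L_0(n) + 1·L_1(n).
Expanding and collecting terms gives h(n) = 2n - 5.
Evaluating at n = 4: h(4) = 3.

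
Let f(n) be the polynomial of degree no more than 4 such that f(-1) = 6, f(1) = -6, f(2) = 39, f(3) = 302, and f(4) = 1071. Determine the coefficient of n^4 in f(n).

Write f(n) = an^4 + bn^3 + cn^2 + dn + e. Substituting each data point gives a linear system:
  a - b + c - d + e = 6
  a + b + c + d + e = -6
  16a + 8b + 4c + 2d + e = 39
  81a + 27b + 9c + 3d + e = 302
  256a + 64b + 16c + 4d + e = 1071
Solving the system yields a = 5, b = -2, c = -4, d = -4, e = -1.
So f(n) = 5n^4 - 2n^3 - 4n^2 - 4n - 1.
The leading coefficient is 5.

5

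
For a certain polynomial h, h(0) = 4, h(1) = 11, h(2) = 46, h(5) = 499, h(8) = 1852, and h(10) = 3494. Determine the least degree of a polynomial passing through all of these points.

3

Divided differences on the nodes 0, 1, 2, 5, 8, 10:
  order 0: 4  11  46  499  1852  3494
  order 1: 7  35  151  451  821
  order 2: 14  29  50  74
  order 3: 3  3  3
  order 4: 0  0
  order 5: 0
The order-3 divided differences are all 3 (nonzero) and every higher order vanishes, so the data lies on a polynomial of degree exactly 3.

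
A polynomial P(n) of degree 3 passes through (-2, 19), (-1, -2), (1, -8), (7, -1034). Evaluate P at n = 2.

Write P(n) = an^3 + bn^2 + cn + d. Substituting each data point gives a linear system:
  -8a + 4b - 2c + d = 19
  -a + b - c + d = -2
  a + b + c + d = -8
  343a + 49b + 7c + d = -1034
Solving the system yields a = -3, b = 0, c = 0, d = -5.
So P(n) = -3n^3 - 5.
Then P(2) = -29.

-29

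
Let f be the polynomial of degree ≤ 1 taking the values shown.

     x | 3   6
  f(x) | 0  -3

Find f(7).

Write f(x) = ax + b. Substituting each data point gives a linear system:
  3a + b = 0
  6a + b = -3
Solving the system yields a = -1, b = 3.
So f(x) = -x + 3.
Then f(7) = -4.

-4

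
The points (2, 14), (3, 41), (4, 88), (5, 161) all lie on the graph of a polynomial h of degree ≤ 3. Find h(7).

409

Write h(u) = au^3 + bu^2 + cu + d. Substituting each data point gives a linear system:
  8a + 4b + 2c + d = 14
  27a + 9b + 3c + d = 41
  64a + 16b + 4c + d = 88
  125a + 25b + 5c + d = 161
Solving the system yields a = 1, b = 1, c = 3, d = -4.
So h(u) = u³ + u² + 3u - 4.
Then h(7) = 409.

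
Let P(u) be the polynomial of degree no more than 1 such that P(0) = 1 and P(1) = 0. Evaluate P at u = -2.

3

Write P(u) = au + b. Substituting each data point gives a linear system:
  b = 1
  a + b = 0
Solving the system yields a = -1, b = 1.
So P(u) = -u + 1.
Then P(-2) = 3.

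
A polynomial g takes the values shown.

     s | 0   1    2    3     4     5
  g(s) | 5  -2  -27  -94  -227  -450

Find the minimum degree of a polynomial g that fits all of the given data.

3

Forward differences of the values at s = 0, 1, 2, 3, 4, 5:
  g  : 5  -2  -27  -94  -227  -450
  Δ  : -7  -25  -67  -133  -223
  Δ^2: -18  -42  -66  -90
  Δ^3: -24  -24  -24
  Δ^4: 0  0
  Δ^5: 0
The third differences are constant (-24) and nonzero, while all higher differences vanish, so the minimal degree is 3.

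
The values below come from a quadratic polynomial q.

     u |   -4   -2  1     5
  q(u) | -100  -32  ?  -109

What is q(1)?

-5

The 3 known points determine the degree-2 polynomial uniquely.
Write q(u) = au^2 + bu + c. Substituting each data point gives a linear system:
  16a - 4b + c = -100
  4a - 2b + c = -32
  25a + 5b + c = -109
Solving the system yields a = -5, b = 4, c = -4.
So q(u) = -5u² + 4u - 4.
Then q(1) = -5.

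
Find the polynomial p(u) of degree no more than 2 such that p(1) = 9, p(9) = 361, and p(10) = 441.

Write p(u) = au^2 + bu + c. Substituting each data point gives a linear system:
  a + b + c = 9
  81a + 9b + c = 361
  100a + 10b + c = 441
Solving the system yields a = 4, b = 4, c = 1.
So p(u) = 4u^2 + 4u + 1.
Check: p(1) = 9. ✓

p(u) = 4u^2 + 4u + 1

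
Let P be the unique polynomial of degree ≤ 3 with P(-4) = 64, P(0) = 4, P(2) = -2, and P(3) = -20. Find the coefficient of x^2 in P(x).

Write P(x) = ax^3 + bx^2 + cx + d. Substituting each data point gives a linear system:
  -64a + 16b - 4c + d = 64
  d = 4
  8a + 4b + 2c + d = -2
  27a + 9b + 3c + d = -20
Solving the system yields a = -1, b = 0, c = 1, d = 4.
So P(x) = -x^3 + x + 4.
The coefficient of x^2 is 0.

0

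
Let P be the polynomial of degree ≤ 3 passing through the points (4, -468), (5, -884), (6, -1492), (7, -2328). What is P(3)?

Forward differences of the values at x = 4, 5, 6, 7:
  P  : -468  -884  -1492  -2328
  Δ  : -416  -608  -836
  Δ^2: -192  -228
  Δ^3: -36
The third differences are constant, confirming degree 3.
Interpolating (Newton forward form) and evaluating at x = 3 gives P(3) = -208.

-208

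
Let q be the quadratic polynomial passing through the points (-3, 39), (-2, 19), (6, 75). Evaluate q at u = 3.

Using the Lagrange interpolation formula with nodes -3, -2, 6:
  L_0(u) = (u + 2)(u - 6) / 9
  L_1(u) = (u + 3)(u - 6) / -8
  L_2(u) = (u + 3)(u + 2) / 72
Then q(u) = 39·L_0(u) + 19·L_1(u) + 75·L_2(u).
Expanding and collecting terms gives q(u) = 3u^2 - 5u - 3.
Evaluating at u = 3: q(3) = 9.

9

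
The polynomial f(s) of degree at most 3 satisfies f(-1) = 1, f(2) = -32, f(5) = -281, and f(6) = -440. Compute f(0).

Write f(s) = as^3 + bs^2 + cs + d. Substituting each data point gives a linear system:
  -a + b - c + d = 1
  8a + 4b + 2c + d = -32
  125a + 25b + 5c + d = -281
  216a + 36b + 6c + d = -440
Solving the system yields a = -1, b = -6, c = -2, d = 4.
So f(s) = -s^3 - 6s^2 - 2s + 4.
Then f(0) = 4.

4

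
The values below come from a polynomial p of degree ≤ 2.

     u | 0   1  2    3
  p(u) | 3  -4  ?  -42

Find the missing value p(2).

On equispaced nodes a degree-2 polynomial has vanishing third forward difference, so
  - p(0) + 3·p(1) - 3·p(2) + p(3) = 0.
Substituting the known values and solving for p(2):
  -3·p(2) = 57
  p(2) = -19.

-19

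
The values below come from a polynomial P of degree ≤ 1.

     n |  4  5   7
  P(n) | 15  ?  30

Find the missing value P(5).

The 2 known points determine the degree-1 polynomial uniquely.
Write P(n) = an + b. Substituting each data point gives a linear system:
  4a + b = 15
  7a + b = 30
Solving the system yields a = 5, b = -5.
So P(n) = 5n - 5.
Then P(5) = 20.

20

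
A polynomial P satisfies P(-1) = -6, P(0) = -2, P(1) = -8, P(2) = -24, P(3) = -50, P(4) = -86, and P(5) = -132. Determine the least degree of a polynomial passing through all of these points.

2

Forward differences of the values at s = -1, 0, 1, 2, 3, 4, 5:
  P  : -6  -2  -8  -24  -50  -86  -132
  Δ  : 4  -6  -16  -26  -36  -46
  Δ^2: -10  -10  -10  -10  -10
  Δ^3: 0  0  0  0
  Δ^4: 0  0  0
  Δ^5: 0  0
  Δ^6: 0
The second differences are constant (-10) and nonzero, while all higher differences vanish, so the minimal degree is 2.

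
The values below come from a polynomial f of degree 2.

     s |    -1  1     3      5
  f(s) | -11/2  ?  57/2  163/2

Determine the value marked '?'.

-1/2

On equispaced nodes a degree-2 polynomial has vanishing third forward difference, so
  - f(-1) + 3·f(1) - 3·f(3) + f(5) = 0.
Substituting the known values and solving for f(1):
  3·f(1) = -3/2
  f(1) = -1/2.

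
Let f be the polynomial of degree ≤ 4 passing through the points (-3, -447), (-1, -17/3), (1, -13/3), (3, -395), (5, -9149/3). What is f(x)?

Using the Lagrange interpolation formula with nodes -3, -1, 1, 3, 5:
  L_0(x) = (x + 1)(x - 1)(x - 3)(x - 5) / 384
  L_1(x) = (x + 3)(x - 1)(x - 3)(x - 5) / -96
  L_2(x) = (x + 3)(x + 1)(x - 3)(x - 5) / 64
  L_3(x) = (x + 3)(x + 1)(x - 1)(x - 5) / -96
  L_4(x) = (x + 3)(x + 1)(x - 1)(x - 3) / 384
Then f(x) = -447·L_0(x) - 17/3·L_1(x) - 13/3·L_2(x) - 395·L_3(x) - 9149/3·L_4(x).
Expanding and collecting terms gives f(x) = -5x⁴ + x³ - 2x² - (1/3)x + 2.
Check: f(5) = -9149/3. ✓

f(x) = -5x^4 + x^3 - 2x^2 - (1/3)x + 2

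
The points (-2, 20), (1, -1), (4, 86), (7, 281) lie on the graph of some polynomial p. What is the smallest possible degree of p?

Forward differences of the values at n = -2, 1, 4, 7:
  p  : 20  -1  86  281
  Δ  : -21  87  195
  Δ^2: 108  108
  Δ^3: 0
The second differences are constant (108) and nonzero, while all higher differences vanish, so the minimal degree is 2.

2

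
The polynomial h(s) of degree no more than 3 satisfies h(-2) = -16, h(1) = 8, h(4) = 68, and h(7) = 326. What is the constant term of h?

Write h(s) = as^3 + bs^2 + cs + d. Substituting each data point gives a linear system:
  -8a + 4b - 2c + d = -16
  a + b + c + d = 8
  64a + 16b + 4c + d = 68
  343a + 49b + 7c + d = 326
Solving the system yields a = 1, b = -1, c = 4, d = 4.
So h(s) = s^3 - s^2 + 4s + 4.
The constant term is 4.

4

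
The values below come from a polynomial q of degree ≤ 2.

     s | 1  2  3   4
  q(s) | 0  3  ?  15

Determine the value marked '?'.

8

On equispaced nodes a degree-2 polynomial has vanishing third forward difference, so
  - q(1) + 3·q(2) - 3·q(3) + q(4) = 0.
Substituting the known values and solving for q(3):
  -3·q(3) = -24
  q(3) = 8.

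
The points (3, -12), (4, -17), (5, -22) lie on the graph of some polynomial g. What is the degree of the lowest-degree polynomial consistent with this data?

Forward differences of the values at x = 3, 4, 5:
  g  : -12  -17  -22
  Δ  : -5  -5
  Δ^2: 0
The first differences are constant (-5) and nonzero, while all higher differences vanish, so the minimal degree is 1.

1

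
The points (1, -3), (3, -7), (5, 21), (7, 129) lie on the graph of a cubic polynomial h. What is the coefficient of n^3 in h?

1

Write h(n) = an^3 + bn^2 + cn + d. Substituting each data point gives a linear system:
  a + b + c + d = -3
  27a + 9b + 3c + d = -7
  125a + 25b + 5c + d = 21
  343a + 49b + 7c + d = 129
Solving the system yields a = 1, b = -5, c = 5, d = -4.
So h(n) = n^3 - 5n^2 + 5n - 4.
The leading coefficient is 1.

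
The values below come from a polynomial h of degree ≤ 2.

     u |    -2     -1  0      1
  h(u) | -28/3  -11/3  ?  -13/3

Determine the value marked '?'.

The 3 known points determine the degree-2 polynomial uniquely.
Write h(u) = au^2 + bu + c. Substituting each data point gives a linear system:
  4a - 2b + c = -28/3
  a - b + c = -11/3
  a + b + c = -13/3
Solving the system yields a = -2, b = -1/3, c = -2.
So h(u) = -2u² - (1/3)u - 2.
Then h(0) = -2.

-2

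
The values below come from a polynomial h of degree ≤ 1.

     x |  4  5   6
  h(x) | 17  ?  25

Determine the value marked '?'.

21

On equispaced nodes a degree-1 polynomial has vanishing second forward difference, so
  h(4) - 2·h(5) + h(6) = 0.
Substituting the known values and solving for h(5):
  -2·h(5) = -42
  h(5) = 21.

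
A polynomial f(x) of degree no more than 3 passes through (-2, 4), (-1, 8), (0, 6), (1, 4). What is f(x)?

Using the Lagrange interpolation formula with nodes -2, -1, 0, 1:
  L_0(x) = (x + 1)x(x - 1) / -6
  L_1(x) = (x + 2)x(x - 1) / 2
  L_2(x) = (x + 2)(x + 1)(x - 1) / -2
  L_3(x) = (x + 2)(x + 1)x / 6
Then f(x) = 4·L_0(x) + 8·L_1(x) + 6·L_2(x) + 4·L_3(x).
Expanding and collecting terms gives f(x) = x^3 - 3x + 6.
Check: f(-1) = 8. ✓

f(x) = x^3 - 3x + 6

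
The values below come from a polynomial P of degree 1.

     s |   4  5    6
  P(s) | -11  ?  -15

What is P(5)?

-13

On equispaced nodes a degree-1 polynomial has vanishing second forward difference, so
  P(4) - 2·P(5) + P(6) = 0.
Substituting the known values and solving for P(5):
  -2·P(5) = 26
  P(5) = -13.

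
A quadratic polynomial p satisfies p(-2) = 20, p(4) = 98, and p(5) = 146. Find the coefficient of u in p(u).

3

Write p(u) = au^2 + bu + c. Substituting each data point gives a linear system:
  4a - 2b + c = 20
  16a + 4b + c = 98
  25a + 5b + c = 146
Solving the system yields a = 5, b = 3, c = 6.
So p(u) = 5u^2 + 3u + 6.
The coefficient of u is 3.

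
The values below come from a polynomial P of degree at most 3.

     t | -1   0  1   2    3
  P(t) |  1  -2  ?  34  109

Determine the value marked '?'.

The 4 known points determine the degree-3 polynomial uniquely.
Write P(t) = at^3 + bt^2 + ct + d. Substituting each data point gives a linear system:
  -a + b - c + d = 1
  d = -2
  8a + 4b + 2c + d = 34
  27a + 9b + 3c + d = 109
Solving the system yields a = 3, b = 4, c = -2, d = -2.
So P(t) = 3t³ + 4t² - 2t - 2.
Then P(1) = 3.

3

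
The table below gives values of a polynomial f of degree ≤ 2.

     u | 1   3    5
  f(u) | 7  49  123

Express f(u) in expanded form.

f(u) = 4u^2 + 5u - 2

Using the Lagrange interpolation formula with nodes 1, 3, 5:
  L_0(u) = (u - 3)(u - 5) / 8
  L_1(u) = (u - 1)(u - 5) / -4
  L_2(u) = (u - 1)(u - 3) / 8
Then f(u) = 7·L_0(u) + 49·L_1(u) + 123·L_2(u).
Expanding and collecting terms gives f(u) = 4u^2 + 5u - 2.
Check: f(5) = 123. ✓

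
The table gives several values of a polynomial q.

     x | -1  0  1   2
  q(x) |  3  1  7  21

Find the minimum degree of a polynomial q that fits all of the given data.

2

Forward differences of the values at x = -1, 0, 1, 2:
  q  : 3  1  7  21
  Δ  : -2  6  14
  Δ^2: 8  8
  Δ^3: 0
The second differences are constant (8) and nonzero, while all higher differences vanish, so the minimal degree is 2.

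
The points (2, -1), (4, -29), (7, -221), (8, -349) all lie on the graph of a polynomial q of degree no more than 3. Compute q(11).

Using the Lagrange interpolation formula with nodes 2, 4, 7, 8:
  L_0(x) = (x - 4)(x - 7)(x - 8) / -60
  L_1(x) = (x - 2)(x - 7)(x - 8) / 24
  L_2(x) = (x - 2)(x - 4)(x - 8) / -15
  L_3(x) = (x - 2)(x - 4)(x - 7) / 24
Then q(x) = -1·L_0(x) - 29·L_1(x) - 221·L_2(x) - 349·L_3(x).
Expanding and collecting terms gives q(x) = -x^3 + 3x^2 - 4x + 3.
Evaluating at x = 11: q(11) = -1009.

-1009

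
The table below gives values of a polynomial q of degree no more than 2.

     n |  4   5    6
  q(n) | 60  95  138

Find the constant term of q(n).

Write q(n) = an^2 + bn + c. Substituting each data point gives a linear system:
  16a + 4b + c = 60
  25a + 5b + c = 95
  36a + 6b + c = 138
Solving the system yields a = 4, b = -1, c = 0.
So q(n) = 4n^2 - n.
The constant term is 0.

0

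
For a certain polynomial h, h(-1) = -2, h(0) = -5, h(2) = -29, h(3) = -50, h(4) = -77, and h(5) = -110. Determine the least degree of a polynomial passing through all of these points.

2

Divided differences on the nodes -1, 0, 2, 3, 4, 5:
  order 0: -2  -5  -29  -50  -77  -110
  order 1: -3  -12  -21  -27  -33
  order 2: -3  -3  -3  -3
  order 3: 0  0  0
  order 4: 0  0
  order 5: 0
The order-2 divided differences are all -3 (nonzero) and every higher order vanishes, so the data lies on a polynomial of degree exactly 2.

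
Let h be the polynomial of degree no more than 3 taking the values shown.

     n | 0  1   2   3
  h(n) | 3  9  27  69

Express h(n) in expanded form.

Using the Lagrange interpolation formula with nodes 0, 1, 2, 3:
  L_0(n) = (n - 1)(n - 2)(n - 3) / -6
  L_1(n) = n(n - 2)(n - 3) / 2
  L_2(n) = n(n - 1)(n - 3) / -2
  L_3(n) = n(n - 1)(n - 2) / 6
Then h(n) = 3·L_0(n) + 9·L_1(n) + 27·L_2(n) + 69·L_3(n).
Expanding and collecting terms gives h(n) = 2n^3 + 4n + 3.
Check: h(2) = 27. ✓

h(n) = 2n^3 + 4n + 3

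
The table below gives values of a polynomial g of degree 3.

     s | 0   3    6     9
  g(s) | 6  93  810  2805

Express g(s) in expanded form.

g(s) = 4s^3 - s^2 - 4s + 6

Using the Lagrange interpolation formula with nodes 0, 3, 6, 9:
  L_0(s) = (s - 3)(s - 6)(s - 9) / -162
  L_1(s) = s(s - 6)(s - 9) / 54
  L_2(s) = s(s - 3)(s - 9) / -54
  L_3(s) = s(s - 3)(s - 6) / 162
Then g(s) = 6·L_0(s) + 93·L_1(s) + 810·L_2(s) + 2805·L_3(s).
Expanding and collecting terms gives g(s) = 4s^3 - s^2 - 4s + 6.
Check: g(9) = 2805. ✓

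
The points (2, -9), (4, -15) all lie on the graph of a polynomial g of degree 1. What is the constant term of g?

Write g(s) = as + b. Substituting each data point gives a linear system:
  2a + b = -9
  4a + b = -15
Solving the system yields a = -3, b = -3.
So g(s) = -3s - 3.
The constant term is -3.

-3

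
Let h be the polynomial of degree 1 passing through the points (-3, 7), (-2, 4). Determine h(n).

h(n) = -3n - 2

Write h(n) = an + b. Substituting each data point gives a linear system:
  -3a + b = 7
  -2a + b = 4
Solving the system yields a = -3, b = -2.
So h(n) = -3n - 2.
Check: h(-2) = 4. ✓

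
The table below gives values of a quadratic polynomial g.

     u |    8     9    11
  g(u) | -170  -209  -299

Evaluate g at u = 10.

Using the Lagrange interpolation formula with nodes 8, 9, 11:
  L_0(u) = (u - 9)(u - 11) / 3
  L_1(u) = (u - 8)(u - 11) / -2
  L_2(u) = (u - 8)(u - 9) / 6
Then g(u) = -170·L_0(u) - 209·L_1(u) - 299·L_2(u).
Expanding and collecting terms gives g(u) = -2u² - 5u - 2.
Evaluating at u = 10: g(10) = -252.

-252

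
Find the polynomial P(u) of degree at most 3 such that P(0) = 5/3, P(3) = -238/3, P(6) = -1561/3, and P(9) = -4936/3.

P(u) = -2u^3 - 2u^2 - 3u + 5/3

Using the Lagrange interpolation formula with nodes 0, 3, 6, 9:
  L_0(u) = (u - 3)(u - 6)(u - 9) / -162
  L_1(u) = u(u - 6)(u - 9) / 54
  L_2(u) = u(u - 3)(u - 9) / -54
  L_3(u) = u(u - 3)(u - 6) / 162
Then P(u) = 5/3·L_0(u) - 238/3·L_1(u) - 1561/3·L_2(u) - 4936/3·L_3(u).
Expanding and collecting terms gives P(u) = -2u³ - 2u² - 3u + 5/3.
Check: P(3) = -238/3. ✓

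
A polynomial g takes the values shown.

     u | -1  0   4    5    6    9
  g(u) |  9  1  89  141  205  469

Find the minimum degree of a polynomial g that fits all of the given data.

2

Divided differences on the nodes -1, 0, 4, 5, 6, 9:
  order 0: 9  1  89  141  205  469
  order 1: -8  22  52  64  88
  order 2: 6  6  6  6
  order 3: 0  0  0
  order 4: 0  0
  order 5: 0
The order-2 divided differences are all 6 (nonzero) and every higher order vanishes, so the data lies on a polynomial of degree exactly 2.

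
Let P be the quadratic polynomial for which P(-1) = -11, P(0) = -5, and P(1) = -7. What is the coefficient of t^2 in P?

-4

Write P(t) = at^2 + bt + c. Substituting each data point gives a linear system:
  a - b + c = -11
  c = -5
  a + b + c = -7
Solving the system yields a = -4, b = 2, c = -5.
So P(t) = -4t^2 + 2t - 5.
The leading coefficient is -4.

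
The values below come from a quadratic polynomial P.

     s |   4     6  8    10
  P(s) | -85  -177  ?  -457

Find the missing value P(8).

-301

On equispaced nodes a degree-2 polynomial has vanishing third forward difference, so
  - P(4) + 3·P(6) - 3·P(8) + P(10) = 0.
Substituting the known values and solving for P(8):
  -3·P(8) = 903
  P(8) = -301.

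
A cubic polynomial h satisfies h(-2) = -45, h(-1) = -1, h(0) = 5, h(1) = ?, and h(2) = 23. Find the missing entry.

The 4 known points determine the degree-3 polynomial uniquely.
Write h(x) = ax^3 + bx^2 + cx + d. Substituting each data point gives a linear system:
  -8a + 4b - 2c + d = -45
  -a + b - c + d = -1
  d = 5
  8a + 4b + 2c + d = 23
Solving the system yields a = 5, b = -4, c = -3, d = 5.
So h(x) = 5x^3 - 4x^2 - 3x + 5.
Then h(1) = 3.

3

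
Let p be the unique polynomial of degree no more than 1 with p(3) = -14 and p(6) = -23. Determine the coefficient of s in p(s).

-3

Write p(s) = as + b. Substituting each data point gives a linear system:
  3a + b = -14
  6a + b = -23
Solving the system yields a = -3, b = -5.
So p(s) = -3s - 5.
The leading coefficient is -3.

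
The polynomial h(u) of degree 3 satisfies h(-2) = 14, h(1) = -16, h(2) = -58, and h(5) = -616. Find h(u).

h(u) = -4u^3 - 4u^2 - 2u - 6

Using the Lagrange interpolation formula with nodes -2, 1, 2, 5:
  L_0(u) = (u - 1)(u - 2)(u - 5) / -84
  L_1(u) = (u + 2)(u - 2)(u - 5) / 12
  L_2(u) = (u + 2)(u - 1)(u - 5) / -12
  L_3(u) = (u + 2)(u - 1)(u - 2) / 84
Then h(u) = 14·L_0(u) - 16·L_1(u) - 58·L_2(u) - 616·L_3(u).
Expanding and collecting terms gives h(u) = -4u^3 - 4u^2 - 2u - 6.
Check: h(2) = -58. ✓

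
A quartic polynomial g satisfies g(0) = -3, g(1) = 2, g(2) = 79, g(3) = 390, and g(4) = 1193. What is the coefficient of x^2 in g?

-1

Write g(x) = ax^4 + bx^3 + cx^2 + dx + e. Substituting each data point gives a linear system:
  e = -3
  a + b + c + d + e = 2
  16a + 8b + 4c + 2d + e = 79
  81a + 27b + 9c + 3d + e = 390
  256a + 64b + 16c + 4d + e = 1193
Solving the system yields a = 4, b = 3, c = -1, d = -1, e = -3.
So g(x) = 4x^4 + 3x^3 - x^2 - x - 3.
The coefficient of x^2 is -1.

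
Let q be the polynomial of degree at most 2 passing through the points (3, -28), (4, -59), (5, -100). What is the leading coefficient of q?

Write q(n) = an^2 + bn + c. Substituting each data point gives a linear system:
  9a + 3b + c = -28
  16a + 4b + c = -59
  25a + 5b + c = -100
Solving the system yields a = -5, b = 4, c = 5.
So q(n) = -5n^2 + 4n + 5.
The leading coefficient is -5.

-5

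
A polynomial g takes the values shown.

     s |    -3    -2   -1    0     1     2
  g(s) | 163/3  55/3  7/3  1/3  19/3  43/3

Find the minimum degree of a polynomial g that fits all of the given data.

3

Forward differences of the values at s = -3, -2, -1, 0, 1, 2:
  g  : 163/3  55/3  7/3  1/3  19/3  43/3
  Δ  : -36  -16  -2  6  8
  Δ^2: 20  14  8  2
  Δ^3: -6  -6  -6
  Δ^4: 0  0
  Δ^5: 0
The third differences are constant (-6) and nonzero, while all higher differences vanish, so the minimal degree is 3.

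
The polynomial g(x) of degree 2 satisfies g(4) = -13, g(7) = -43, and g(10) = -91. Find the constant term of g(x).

-1

Write g(x) = ax^2 + bx + c. Substituting each data point gives a linear system:
  16a + 4b + c = -13
  49a + 7b + c = -43
  100a + 10b + c = -91
Solving the system yields a = -1, b = 1, c = -1.
So g(x) = -x^2 + x - 1.
The constant term is -1.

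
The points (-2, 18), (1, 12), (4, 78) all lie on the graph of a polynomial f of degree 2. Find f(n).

Using the Lagrange interpolation formula with nodes -2, 1, 4:
  L_0(n) = (n - 1)(n - 4) / 18
  L_1(n) = (n + 2)(n - 4) / -9
  L_2(n) = (n + 2)(n - 1) / 18
Then f(n) = 18·L_0(n) + 12·L_1(n) + 78·L_2(n).
Expanding and collecting terms gives f(n) = 4n^2 + 2n + 6.
Check: f(1) = 12. ✓

f(n) = 4n^2 + 2n + 6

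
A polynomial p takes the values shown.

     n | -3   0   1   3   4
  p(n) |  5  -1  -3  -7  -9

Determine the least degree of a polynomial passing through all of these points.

Divided differences on the nodes -3, 0, 1, 3, 4:
  order 0: 5  -1  -3  -7  -9
  order 1: -2  -2  -2  -2
  order 2: 0  0  0
  order 3: 0  0
  order 4: 0
The order-1 divided differences are all -2 (nonzero) and every higher order vanishes, so the data lies on a polynomial of degree exactly 1.

1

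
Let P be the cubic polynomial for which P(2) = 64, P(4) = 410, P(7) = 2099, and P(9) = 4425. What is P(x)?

P(x) = 6x^3 + 5x + 6

Using the Lagrange interpolation formula with nodes 2, 4, 7, 9:
  L_0(x) = (x - 4)(x - 7)(x - 9) / -70
  L_1(x) = (x - 2)(x - 7)(x - 9) / 30
  L_2(x) = (x - 2)(x - 4)(x - 9) / -30
  L_3(x) = (x - 2)(x - 4)(x - 7) / 70
Then P(x) = 64·L_0(x) + 410·L_1(x) + 2099·L_2(x) + 4425·L_3(x).
Expanding and collecting terms gives P(x) = 6x³ + 5x + 6.
Check: P(7) = 2099. ✓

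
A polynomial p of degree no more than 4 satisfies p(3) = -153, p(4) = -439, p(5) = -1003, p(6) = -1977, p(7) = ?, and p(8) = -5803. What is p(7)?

-3517

On equispaced nodes a degree-4 polynomial has vanishing fifth forward difference, so
  - p(3) + 5·p(4) - 10·p(5) + 10·p(6) - 5·p(7) + p(8) = 0.
Substituting the known values and solving for p(7):
  -5·p(7) = 17585
  p(7) = -3517.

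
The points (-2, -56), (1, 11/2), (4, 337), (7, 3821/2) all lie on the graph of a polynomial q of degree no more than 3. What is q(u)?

Write q(u) = au^3 + bu^2 + cu + d. Substituting each data point gives a linear system:
  -8a + 4b - 2c + d = -56
  a + b + c + d = 11/2
  64a + 16b + 4c + d = 337
  343a + 49b + 7c + d = 3821/2
Solving the system yields a = 6, b = -3, c = -1/2, d = 3.
So q(u) = 6u^3 - 3u^2 - (1/2)u + 3.
Check: q(-2) = -56. ✓

q(u) = 6u^3 - 3u^2 - (1/2)u + 3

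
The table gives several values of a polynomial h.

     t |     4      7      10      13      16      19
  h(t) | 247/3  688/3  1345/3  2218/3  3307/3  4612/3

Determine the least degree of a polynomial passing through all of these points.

Forward differences of the values at t = 4, 7, 10, 13, 16, 19:
  h  : 247/3  688/3  1345/3  2218/3  3307/3  4612/3
  Δ  : 147  219  291  363  435
  Δ^2: 72  72  72  72
  Δ^3: 0  0  0
  Δ^4: 0  0
  Δ^5: 0
The second differences are constant (72) and nonzero, while all higher differences vanish, so the minimal degree is 2.

2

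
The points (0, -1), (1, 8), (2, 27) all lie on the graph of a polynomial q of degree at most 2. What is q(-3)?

Using the Lagrange interpolation formula with nodes 0, 1, 2:
  L_0(x) = (x - 1)(x - 2) / 2
  L_1(x) = x(x - 2) / -1
  L_2(x) = x(x - 1) / 2
Then q(x) = -1·L_0(x) + 8·L_1(x) + 27·L_2(x).
Expanding and collecting terms gives q(x) = 5x^2 + 4x - 1.
Evaluating at x = -3: q(-3) = 32.

32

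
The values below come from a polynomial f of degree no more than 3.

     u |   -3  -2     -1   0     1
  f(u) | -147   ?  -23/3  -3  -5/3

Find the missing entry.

On equispaced nodes a degree-3 polynomial has vanishing fourth forward difference, so
  f(-3) - 4·f(-2) + 6·f(-1) - 4·f(0) + f(1) = 0.
Substituting the known values and solving for f(-2):
  -4·f(-2) = 548/3
  f(-2) = -137/3.

-137/3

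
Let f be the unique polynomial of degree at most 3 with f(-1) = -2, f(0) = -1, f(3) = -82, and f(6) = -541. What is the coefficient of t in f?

0

Write f(t) = at^3 + bt^2 + ct + d. Substituting each data point gives a linear system:
  -a + b - c + d = -2
  d = -1
  27a + 9b + 3c + d = -82
  216a + 36b + 6c + d = -541
Solving the system yields a = -2, b = -3, c = 0, d = -1.
So f(t) = -2t^3 - 3t^2 - 1.
The coefficient of t is 0.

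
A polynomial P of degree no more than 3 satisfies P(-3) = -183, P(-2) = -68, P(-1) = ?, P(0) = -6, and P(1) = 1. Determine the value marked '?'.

On equispaced nodes a degree-3 polynomial has vanishing fourth forward difference, so
  P(-3) - 4·P(-2) + 6·P(-1) - 4·P(0) + P(1) = 0.
Substituting the known values and solving for P(-1):
  6·P(-1) = -114
  P(-1) = -19.

-19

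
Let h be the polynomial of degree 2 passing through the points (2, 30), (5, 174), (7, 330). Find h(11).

786

Write h(n) = an^2 + bn + c. Substituting each data point gives a linear system:
  4a + 2b + c = 30
  25a + 5b + c = 174
  49a + 7b + c = 330
Solving the system yields a = 6, b = 6, c = -6.
So h(n) = 6n² + 6n - 6.
Then h(11) = 786.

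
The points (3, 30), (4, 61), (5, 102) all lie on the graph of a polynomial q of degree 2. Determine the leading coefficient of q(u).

5

Write q(u) = au^2 + bu + c. Substituting each data point gives a linear system:
  9a + 3b + c = 30
  16a + 4b + c = 61
  25a + 5b + c = 102
Solving the system yields a = 5, b = -4, c = -3.
So q(u) = 5u^2 - 4u - 3.
The leading coefficient is 5.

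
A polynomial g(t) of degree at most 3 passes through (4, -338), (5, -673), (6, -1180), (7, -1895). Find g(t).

Write g(t) = at^3 + bt^2 + ct + d. Substituting each data point gives a linear system:
  64a + 16b + 4c + d = -338
  125a + 25b + 5c + d = -673
  216a + 36b + 6c + d = -1180
  343a + 49b + 7c + d = -1895
Solving the system yields a = -6, b = 4, c = -5, d = 2.
So g(t) = -6t³ + 4t² - 5t + 2.
Check: g(7) = -1895. ✓

g(t) = -6t^3 + 4t^2 - 5t + 2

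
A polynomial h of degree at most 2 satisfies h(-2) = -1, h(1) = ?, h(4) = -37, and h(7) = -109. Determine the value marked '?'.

The 3 known points determine the degree-2 polynomial uniquely.
Write h(n) = an^2 + bn + c. Substituting each data point gives a linear system:
  4a - 2b + c = -1
  16a + 4b + c = -37
  49a + 7b + c = -109
Solving the system yields a = -2, b = -2, c = 3.
So h(n) = -2n² - 2n + 3.
Then h(1) = -1.

-1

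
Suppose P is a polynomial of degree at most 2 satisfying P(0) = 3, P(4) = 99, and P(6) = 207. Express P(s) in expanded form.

Write P(s) = as^2 + bs + c. Substituting each data point gives a linear system:
  c = 3
  16a + 4b + c = 99
  36a + 6b + c = 207
Solving the system yields a = 5, b = 4, c = 3.
So P(s) = 5s^2 + 4s + 3.
Check: P(6) = 207. ✓

P(s) = 5s^2 + 4s + 3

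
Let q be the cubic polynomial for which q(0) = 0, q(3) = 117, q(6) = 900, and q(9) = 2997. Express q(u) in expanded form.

Write q(u) = au^3 + bu^2 + cu + d. Substituting each data point gives a linear system:
  d = 0
  27a + 9b + 3c + d = 117
  216a + 36b + 6c + d = 900
  729a + 81b + 9c + d = 2997
Solving the system yields a = 4, b = 1, c = 0, d = 0.
So q(u) = 4u³ + u².
Check: q(3) = 117. ✓

q(u) = 4u^3 + u^2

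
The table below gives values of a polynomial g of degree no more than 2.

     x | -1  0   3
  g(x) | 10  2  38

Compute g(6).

164

Using the Lagrange interpolation formula with nodes -1, 0, 3:
  L_0(x) = x(x - 3) / 4
  L_1(x) = (x + 1)(x - 3) / -3
  L_2(x) = (x + 1)x / 12
Then g(x) = 10·L_0(x) + 2·L_1(x) + 38·L_2(x).
Expanding and collecting terms gives g(x) = 5x² - 3x + 2.
Evaluating at x = 6: g(6) = 164.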